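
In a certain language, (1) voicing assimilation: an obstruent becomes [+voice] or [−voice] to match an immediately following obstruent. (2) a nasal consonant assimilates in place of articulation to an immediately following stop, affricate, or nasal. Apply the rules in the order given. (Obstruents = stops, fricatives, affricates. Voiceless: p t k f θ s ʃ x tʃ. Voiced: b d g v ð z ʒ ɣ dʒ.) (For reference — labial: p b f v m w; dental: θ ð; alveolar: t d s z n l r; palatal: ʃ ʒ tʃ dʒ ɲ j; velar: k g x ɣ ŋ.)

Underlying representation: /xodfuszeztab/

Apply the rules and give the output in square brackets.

Rule 1: /d/ before /f/ (voiceless) → [t]
Rule 1: /s/ before /z/ (voiced) → [z]
Rule 1: /z/ before /t/ (voiceless) → [s]
After rule 1: xotfuzzestab
Rule 2: no segment meets the rule's conditions; no change.

[xotfuzzestab]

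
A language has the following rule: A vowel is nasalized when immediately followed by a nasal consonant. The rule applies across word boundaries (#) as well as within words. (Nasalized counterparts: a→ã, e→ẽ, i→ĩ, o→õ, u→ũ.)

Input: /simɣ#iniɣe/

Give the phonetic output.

/i/ before nasal /m/ → [ĩ]
/i/ before nasal /n/ → [ĩ]

[sĩmɣ#ĩniɣe]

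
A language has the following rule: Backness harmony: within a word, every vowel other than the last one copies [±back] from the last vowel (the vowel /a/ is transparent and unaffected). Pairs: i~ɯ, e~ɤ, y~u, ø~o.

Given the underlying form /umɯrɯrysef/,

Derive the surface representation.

/u/ harmonizes with /e/ ([-back]) → [y]
/ɯ/ harmonizes with /e/ ([-back]) → [i]
/ɯ/ harmonizes with /e/ ([-back]) → [i]

[ymirirysef]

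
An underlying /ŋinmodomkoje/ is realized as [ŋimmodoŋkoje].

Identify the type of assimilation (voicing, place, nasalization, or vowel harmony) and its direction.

place assimilation, regressive

/n/→[m] /m/→[ŋ].
Each target copies a feature from the following segment, so the direction is regressive.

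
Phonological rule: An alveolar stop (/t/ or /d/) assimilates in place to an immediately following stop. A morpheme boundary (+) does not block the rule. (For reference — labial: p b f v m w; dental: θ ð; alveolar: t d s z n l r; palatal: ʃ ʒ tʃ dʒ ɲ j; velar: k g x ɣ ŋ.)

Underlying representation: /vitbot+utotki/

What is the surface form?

/t/ before /b/ (labial) → [p]
/t/ before /k/ (velar) → [k]

[vipbot+utokki]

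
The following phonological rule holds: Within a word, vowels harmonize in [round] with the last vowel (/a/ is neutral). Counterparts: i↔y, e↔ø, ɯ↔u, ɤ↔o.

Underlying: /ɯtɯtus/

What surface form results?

/ɯ/ harmonizes with /u/ ([+round]) → [u]
/ɯ/ harmonizes with /u/ ([+round]) → [u]

[ututus]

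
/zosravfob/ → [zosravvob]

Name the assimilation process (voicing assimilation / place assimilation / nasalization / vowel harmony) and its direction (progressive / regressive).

voicing assimilation, progressive

/f/→[v].
Each target copies a feature from the preceding segment, so the direction is progressive.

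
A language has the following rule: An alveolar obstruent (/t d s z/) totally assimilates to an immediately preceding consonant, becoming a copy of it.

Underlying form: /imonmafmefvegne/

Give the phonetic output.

[imonmafmefvegne]

no segment meets the rule's conditions; no change.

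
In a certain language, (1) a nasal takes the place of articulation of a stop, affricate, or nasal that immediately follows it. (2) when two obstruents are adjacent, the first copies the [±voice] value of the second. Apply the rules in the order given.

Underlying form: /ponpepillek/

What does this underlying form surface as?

Rule 1: /n/ before /p/ (labial) → [m]
After rule 1: pompepillek
Rule 2: no segment meets the rule's conditions; no change.

[pompepillek]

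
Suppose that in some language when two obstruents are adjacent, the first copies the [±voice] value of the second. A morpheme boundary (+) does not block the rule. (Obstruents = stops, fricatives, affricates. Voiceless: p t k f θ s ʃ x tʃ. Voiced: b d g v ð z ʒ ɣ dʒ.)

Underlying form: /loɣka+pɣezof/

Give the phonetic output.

/ɣ/ before /k/ (voiceless) → [x]
/p/ before /ɣ/ (voiced) → [b]

[loxka+bɣezof]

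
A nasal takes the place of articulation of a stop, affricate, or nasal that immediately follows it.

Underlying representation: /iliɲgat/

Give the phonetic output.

[iliŋgat]

/ɲ/ before /g/ (velar) → [ŋ]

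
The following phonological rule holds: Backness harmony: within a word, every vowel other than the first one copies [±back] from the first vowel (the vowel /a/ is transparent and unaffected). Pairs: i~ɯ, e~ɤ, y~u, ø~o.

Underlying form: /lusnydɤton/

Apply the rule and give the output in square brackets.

[lusnudɤton]

/y/ harmonizes with /u/ ([+back]) → [u]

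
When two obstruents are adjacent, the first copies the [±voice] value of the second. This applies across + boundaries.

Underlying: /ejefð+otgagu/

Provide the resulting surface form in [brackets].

/f/ before /ð/ (voiced) → [v]
/t/ before /g/ (voiced) → [d]

[ejevð+odgagu]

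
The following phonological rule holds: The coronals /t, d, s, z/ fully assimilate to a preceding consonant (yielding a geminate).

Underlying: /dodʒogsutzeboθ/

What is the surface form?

/s/ after /g/ → [g] (total assimilation)
/z/ after /t/ → [t] (total assimilation)

[dodʒoggutteboθ]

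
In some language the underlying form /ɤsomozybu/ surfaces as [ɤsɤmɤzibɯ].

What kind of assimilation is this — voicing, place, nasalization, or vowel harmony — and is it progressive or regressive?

/o/→[ɤ] /o/→[ɤ] /y/→[i] /u/→[ɯ].
Vowels agree with the first vowel, so the harmony is progressive.

vowel harmony, progressive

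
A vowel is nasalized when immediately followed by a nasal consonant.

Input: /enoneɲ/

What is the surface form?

/e/ before nasal /n/ → [ẽ]
/o/ before nasal /n/ → [õ]
/e/ before nasal /ɲ/ → [ẽ]

[ẽnõnẽɲ]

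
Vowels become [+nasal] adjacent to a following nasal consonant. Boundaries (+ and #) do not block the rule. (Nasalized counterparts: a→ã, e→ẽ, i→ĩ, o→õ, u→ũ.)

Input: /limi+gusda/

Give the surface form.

[lĩmi+gusda]

/i/ before nasal /m/ → [ĩ]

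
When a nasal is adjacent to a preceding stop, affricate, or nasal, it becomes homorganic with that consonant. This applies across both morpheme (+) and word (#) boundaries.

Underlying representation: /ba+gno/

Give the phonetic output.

[ba+gŋo]

/n/ after /g/ (velar) → [ŋ]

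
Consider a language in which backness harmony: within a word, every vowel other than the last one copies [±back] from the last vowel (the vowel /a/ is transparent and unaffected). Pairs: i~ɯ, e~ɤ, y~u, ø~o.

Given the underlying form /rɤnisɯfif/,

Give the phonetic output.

/ɤ/ harmonizes with /i/ ([-back]) → [e]
/ɯ/ harmonizes with /i/ ([-back]) → [i]

[renisifif]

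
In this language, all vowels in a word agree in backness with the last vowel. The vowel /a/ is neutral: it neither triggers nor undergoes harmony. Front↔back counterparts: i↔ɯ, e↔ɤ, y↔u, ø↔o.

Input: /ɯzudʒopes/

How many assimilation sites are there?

3

/ɯ/ harmonizes with /e/ ([-back]) → [i]
/u/ harmonizes with /e/ ([-back]) → [y]
/o/ harmonizes with /e/ ([-back]) → [ø]
3 segments change.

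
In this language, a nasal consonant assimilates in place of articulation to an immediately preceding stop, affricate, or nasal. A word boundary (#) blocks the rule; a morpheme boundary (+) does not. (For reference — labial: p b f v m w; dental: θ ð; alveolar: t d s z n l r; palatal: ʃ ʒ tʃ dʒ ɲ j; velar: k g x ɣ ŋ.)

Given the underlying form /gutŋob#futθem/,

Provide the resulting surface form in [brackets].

[gutnob#futθem]

/ŋ/ after /t/ (alveolar) → [n]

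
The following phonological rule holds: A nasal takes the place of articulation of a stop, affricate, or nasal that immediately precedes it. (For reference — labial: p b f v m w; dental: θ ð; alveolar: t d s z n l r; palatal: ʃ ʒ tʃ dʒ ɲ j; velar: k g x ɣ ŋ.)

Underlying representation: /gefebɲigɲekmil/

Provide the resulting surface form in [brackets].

[gefebmigŋekŋil]

/ɲ/ after /b/ (labial) → [m]
/ɲ/ after /g/ (velar) → [ŋ]
/m/ after /k/ (velar) → [ŋ]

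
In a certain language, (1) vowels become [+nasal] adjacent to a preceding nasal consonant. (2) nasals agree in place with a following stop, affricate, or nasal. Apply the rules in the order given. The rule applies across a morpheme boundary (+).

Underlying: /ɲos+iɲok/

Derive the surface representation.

Rule 1: /o/ after nasal /ɲ/ → [õ]
Rule 1: /o/ after nasal /ɲ/ → [õ]
After rule 1: ɲõs+iɲõk
Rule 2: no segment meets the rule's conditions; no change.

[ɲõs+iɲõk]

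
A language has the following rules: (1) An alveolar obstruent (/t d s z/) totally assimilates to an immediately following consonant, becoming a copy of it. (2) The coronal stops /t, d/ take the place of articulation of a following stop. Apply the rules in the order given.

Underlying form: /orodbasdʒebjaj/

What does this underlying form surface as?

[orobbadʒdʒebjaj]

Rule 1: /d/ before /b/ → [b] (total assimilation)
Rule 1: /s/ before /dʒ/ → [dʒ] (total assimilation)
After rule 1: orobbadʒdʒebjaj
Rule 2: no segment meets the rule's conditions; no change.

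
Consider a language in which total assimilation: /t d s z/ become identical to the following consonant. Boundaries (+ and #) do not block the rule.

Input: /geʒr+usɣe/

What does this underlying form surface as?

[geʒr+uɣɣe]

/s/ before /ɣ/ → [ɣ] (total assimilation)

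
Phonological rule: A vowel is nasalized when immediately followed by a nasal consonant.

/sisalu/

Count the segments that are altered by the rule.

0

No segment meets the rule's conditions.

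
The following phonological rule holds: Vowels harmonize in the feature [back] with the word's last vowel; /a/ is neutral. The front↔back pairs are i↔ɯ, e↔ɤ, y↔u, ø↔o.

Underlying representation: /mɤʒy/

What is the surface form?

[meʒy]

/ɤ/ harmonizes with /y/ ([-back]) → [e]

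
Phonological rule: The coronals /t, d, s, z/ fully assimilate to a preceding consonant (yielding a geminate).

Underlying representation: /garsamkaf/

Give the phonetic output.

[garramkaf]

/s/ after /r/ → [r] (total assimilation)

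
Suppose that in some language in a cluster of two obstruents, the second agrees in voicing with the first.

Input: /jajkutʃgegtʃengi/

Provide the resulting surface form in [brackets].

[jajkutʃkegdʒengi]

/g/ after /tʃ/ (voiceless) → [k]
/tʃ/ after /g/ (voiced) → [dʒ]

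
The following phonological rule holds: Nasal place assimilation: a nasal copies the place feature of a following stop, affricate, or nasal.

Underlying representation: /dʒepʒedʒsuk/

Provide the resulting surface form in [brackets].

no segment meets the rule's conditions; no change.

[dʒepʒedʒsuk]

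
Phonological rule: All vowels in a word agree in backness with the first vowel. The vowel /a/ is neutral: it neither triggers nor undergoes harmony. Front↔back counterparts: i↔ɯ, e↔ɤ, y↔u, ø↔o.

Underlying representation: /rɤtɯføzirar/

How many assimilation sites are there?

2

/ø/ harmonizes with /ɤ/ ([+back]) → [o]
/i/ harmonizes with /ɤ/ ([+back]) → [ɯ]
2 segments change.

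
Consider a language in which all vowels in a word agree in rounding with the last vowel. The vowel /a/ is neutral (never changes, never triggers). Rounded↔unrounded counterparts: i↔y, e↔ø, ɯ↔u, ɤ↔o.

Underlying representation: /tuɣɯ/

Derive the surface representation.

/u/ harmonizes with /ɯ/ ([-round]) → [ɯ]

[tɯɣɯ]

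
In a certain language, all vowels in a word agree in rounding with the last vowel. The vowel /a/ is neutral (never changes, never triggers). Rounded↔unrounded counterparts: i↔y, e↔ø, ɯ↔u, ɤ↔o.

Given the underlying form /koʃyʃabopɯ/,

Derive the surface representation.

[kɤʃiʃabɤpɯ]

/o/ harmonizes with /ɯ/ ([-round]) → [ɤ]
/y/ harmonizes with /ɯ/ ([-round]) → [i]
/o/ harmonizes with /ɯ/ ([-round]) → [ɤ]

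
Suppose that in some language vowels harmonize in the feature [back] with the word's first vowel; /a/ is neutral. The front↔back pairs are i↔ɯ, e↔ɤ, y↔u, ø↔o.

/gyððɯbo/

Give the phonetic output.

/ɯ/ harmonizes with /y/ ([-back]) → [i]
/o/ harmonizes with /y/ ([-back]) → [ø]

[gyððibø]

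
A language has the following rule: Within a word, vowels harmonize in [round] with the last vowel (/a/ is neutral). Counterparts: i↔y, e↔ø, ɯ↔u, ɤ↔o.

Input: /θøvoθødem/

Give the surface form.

[θevɤθedem]

/ø/ harmonizes with /e/ ([-round]) → [e]
/o/ harmonizes with /e/ ([-round]) → [ɤ]
/ø/ harmonizes with /e/ ([-round]) → [e]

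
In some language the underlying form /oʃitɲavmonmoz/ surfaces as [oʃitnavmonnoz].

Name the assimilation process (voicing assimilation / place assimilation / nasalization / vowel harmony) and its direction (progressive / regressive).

place assimilation, progressive

/ɲ/→[n] /m/→[n].
Each target copies a feature from the preceding segment, so the direction is progressive.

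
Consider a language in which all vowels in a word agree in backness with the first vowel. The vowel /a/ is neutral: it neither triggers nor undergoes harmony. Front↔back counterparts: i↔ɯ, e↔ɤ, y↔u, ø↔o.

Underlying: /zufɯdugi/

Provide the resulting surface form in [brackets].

[zufɯdugɯ]

/i/ harmonizes with /u/ ([+back]) → [ɯ]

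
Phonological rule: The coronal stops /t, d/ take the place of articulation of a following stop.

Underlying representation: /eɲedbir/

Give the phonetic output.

[eɲebbir]

/d/ before /b/ (labial) → [b]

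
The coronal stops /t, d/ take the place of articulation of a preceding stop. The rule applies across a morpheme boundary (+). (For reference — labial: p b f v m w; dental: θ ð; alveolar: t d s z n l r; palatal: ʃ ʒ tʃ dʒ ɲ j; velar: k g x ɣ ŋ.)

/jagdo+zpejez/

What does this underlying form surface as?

/d/ after /g/ (velar) → [g]

[jaggo+zpejez]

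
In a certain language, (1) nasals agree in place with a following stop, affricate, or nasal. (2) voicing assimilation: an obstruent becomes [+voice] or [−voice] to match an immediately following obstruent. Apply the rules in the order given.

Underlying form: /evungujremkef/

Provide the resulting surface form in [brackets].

[evuŋgujreŋkef]

Rule 1: /n/ before /g/ (velar) → [ŋ]
Rule 1: /m/ before /k/ (velar) → [ŋ]
After rule 1: evuŋgujreŋkef
Rule 2: no segment meets the rule's conditions; no change.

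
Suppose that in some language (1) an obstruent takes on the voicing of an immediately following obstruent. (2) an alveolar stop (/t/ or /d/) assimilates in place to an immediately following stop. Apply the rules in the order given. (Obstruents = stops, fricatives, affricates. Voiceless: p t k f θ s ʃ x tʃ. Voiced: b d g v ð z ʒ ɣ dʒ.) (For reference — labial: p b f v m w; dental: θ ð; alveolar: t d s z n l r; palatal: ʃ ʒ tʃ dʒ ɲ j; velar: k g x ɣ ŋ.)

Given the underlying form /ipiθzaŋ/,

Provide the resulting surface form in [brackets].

[ipiðzaŋ]

Rule 1: /θ/ before /z/ (voiced) → [ð]
After rule 1: ipiðzaŋ
Rule 2: no segment meets the rule's conditions; no change.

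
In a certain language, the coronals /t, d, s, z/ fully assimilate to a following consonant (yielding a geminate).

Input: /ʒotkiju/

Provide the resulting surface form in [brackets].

/t/ before /k/ → [k] (total assimilation)

[ʒokkiju]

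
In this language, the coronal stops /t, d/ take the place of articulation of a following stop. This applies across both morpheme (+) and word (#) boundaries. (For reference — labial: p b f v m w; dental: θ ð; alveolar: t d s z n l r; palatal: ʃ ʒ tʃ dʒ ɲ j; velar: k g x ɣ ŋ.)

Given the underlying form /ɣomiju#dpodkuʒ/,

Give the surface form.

[ɣomiju#bpogkuʒ]

/d/ before /p/ (labial) → [b]
/d/ before /k/ (velar) → [g]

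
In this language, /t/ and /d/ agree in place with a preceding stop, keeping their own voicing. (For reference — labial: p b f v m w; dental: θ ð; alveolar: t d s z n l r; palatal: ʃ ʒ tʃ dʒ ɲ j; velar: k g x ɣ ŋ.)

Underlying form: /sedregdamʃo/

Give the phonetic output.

[sedreggamʃo]

/d/ after /g/ (velar) → [g]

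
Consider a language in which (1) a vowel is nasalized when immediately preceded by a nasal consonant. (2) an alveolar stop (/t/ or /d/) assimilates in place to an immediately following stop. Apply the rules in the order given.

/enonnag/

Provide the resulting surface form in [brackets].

Rule 1: /o/ after nasal /n/ → [õ]
Rule 1: /a/ after nasal /n/ → [ã]
After rule 1: enõnnãg
Rule 2: no segment meets the rule's conditions; no change.

[enõnnãg]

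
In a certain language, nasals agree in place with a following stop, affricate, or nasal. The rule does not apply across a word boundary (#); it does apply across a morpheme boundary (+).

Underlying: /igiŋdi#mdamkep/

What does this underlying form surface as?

/ŋ/ before /d/ (alveolar) → [n]
/m/ before /d/ (alveolar) → [n]
/m/ before /k/ (velar) → [ŋ]

[igindi#ndaŋkep]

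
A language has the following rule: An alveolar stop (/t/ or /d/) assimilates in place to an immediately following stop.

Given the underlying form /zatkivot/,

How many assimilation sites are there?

/t/ before /k/ (velar) → [k]
1 segment changes.

1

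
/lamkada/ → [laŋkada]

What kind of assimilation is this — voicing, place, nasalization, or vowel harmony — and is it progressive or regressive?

/m/→[ŋ].
Each target copies a feature from the following segment, so the direction is regressive.

place assimilation, regressive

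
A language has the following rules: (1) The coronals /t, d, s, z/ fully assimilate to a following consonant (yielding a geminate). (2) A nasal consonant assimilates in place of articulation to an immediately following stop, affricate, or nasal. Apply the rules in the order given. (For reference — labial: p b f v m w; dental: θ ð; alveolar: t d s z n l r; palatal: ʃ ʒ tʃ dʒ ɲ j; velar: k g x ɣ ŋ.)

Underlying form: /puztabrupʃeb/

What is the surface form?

Rule 1: /z/ before /t/ → [t] (total assimilation)
After rule 1: puttabrupʃeb
Rule 2: no segment meets the rule's conditions; no change.

[puttabrupʃeb]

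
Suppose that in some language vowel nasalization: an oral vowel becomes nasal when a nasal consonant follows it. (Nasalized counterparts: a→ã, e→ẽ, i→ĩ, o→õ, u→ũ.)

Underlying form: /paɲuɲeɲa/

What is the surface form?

/a/ before nasal /ɲ/ → [ã]
/u/ before nasal /ɲ/ → [ũ]
/e/ before nasal /ɲ/ → [ẽ]

[pãɲũɲẽɲa]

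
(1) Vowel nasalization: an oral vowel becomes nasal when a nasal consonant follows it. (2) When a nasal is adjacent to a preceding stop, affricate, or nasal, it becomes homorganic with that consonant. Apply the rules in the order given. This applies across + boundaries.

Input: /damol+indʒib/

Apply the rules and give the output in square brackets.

Rule 1: /a/ before nasal /m/ → [ã]
Rule 1: /i/ before nasal /n/ → [ĩ]
After rule 1: dãmol+ĩndʒib
Rule 2: no segment meets the rule's conditions; no change.

[dãmol+ĩndʒib]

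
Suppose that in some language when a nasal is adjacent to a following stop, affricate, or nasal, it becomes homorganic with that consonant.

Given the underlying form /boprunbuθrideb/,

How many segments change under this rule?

1

/n/ before /b/ (labial) → [m]
1 segment changes.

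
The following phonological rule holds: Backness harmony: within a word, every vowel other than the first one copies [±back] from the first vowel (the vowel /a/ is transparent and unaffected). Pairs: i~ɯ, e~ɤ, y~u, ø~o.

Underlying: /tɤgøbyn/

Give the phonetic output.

/ø/ harmonizes with /ɤ/ ([+back]) → [o]
/y/ harmonizes with /ɤ/ ([+back]) → [u]

[tɤgobun]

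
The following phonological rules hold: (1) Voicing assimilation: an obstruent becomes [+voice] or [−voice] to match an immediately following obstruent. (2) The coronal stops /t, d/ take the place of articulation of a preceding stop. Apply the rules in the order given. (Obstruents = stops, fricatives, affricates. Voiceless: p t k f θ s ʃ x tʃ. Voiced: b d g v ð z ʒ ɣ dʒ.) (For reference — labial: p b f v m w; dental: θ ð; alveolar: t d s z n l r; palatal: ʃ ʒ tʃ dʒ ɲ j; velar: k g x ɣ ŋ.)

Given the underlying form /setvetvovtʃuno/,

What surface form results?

[sedvedvoftʃuno]

Rule 1: /t/ before /v/ (voiced) → [d]
Rule 1: /t/ before /v/ (voiced) → [d]
Rule 1: /v/ before /tʃ/ (voiceless) → [f]
After rule 1: sedvedvoftʃuno
Rule 2: no segment meets the rule's conditions; no change.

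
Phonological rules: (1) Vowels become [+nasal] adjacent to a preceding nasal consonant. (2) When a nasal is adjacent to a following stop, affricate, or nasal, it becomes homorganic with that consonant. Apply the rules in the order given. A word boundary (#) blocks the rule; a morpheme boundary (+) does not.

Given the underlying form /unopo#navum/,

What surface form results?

Rule 1: /o/ after nasal /n/ → [õ]
Rule 1: /a/ after nasal /n/ → [ã]
After rule 1: unõpo#nãvum
Rule 2: no segment meets the rule's conditions; no change.

[unõpo#nãvum]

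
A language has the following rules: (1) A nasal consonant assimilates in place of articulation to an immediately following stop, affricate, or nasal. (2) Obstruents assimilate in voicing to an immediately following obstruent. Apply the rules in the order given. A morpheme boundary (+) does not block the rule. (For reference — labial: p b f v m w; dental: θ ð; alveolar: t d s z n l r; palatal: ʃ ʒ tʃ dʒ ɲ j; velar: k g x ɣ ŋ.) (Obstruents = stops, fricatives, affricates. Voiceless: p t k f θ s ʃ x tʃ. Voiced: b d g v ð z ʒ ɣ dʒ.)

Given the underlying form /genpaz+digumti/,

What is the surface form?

Rule 1: /n/ before /p/ (labial) → [m]
Rule 1: /m/ before /t/ (alveolar) → [n]
After rule 1: gempaz+digunti
Rule 2: no segment meets the rule's conditions; no change.

[gempaz+digunti]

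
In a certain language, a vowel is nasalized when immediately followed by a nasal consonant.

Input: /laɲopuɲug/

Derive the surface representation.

[lãɲopũɲug]

/a/ before nasal /ɲ/ → [ã]
/u/ before nasal /ɲ/ → [ũ]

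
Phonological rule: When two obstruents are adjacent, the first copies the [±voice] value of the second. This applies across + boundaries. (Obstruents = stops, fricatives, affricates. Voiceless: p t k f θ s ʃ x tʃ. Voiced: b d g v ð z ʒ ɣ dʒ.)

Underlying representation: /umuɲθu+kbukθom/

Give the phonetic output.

[umuɲθu+gbukθom]

/k/ before /b/ (voiced) → [g]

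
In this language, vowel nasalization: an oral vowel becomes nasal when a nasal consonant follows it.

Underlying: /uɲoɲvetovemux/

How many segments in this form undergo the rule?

/u/ before nasal /ɲ/ → [ũ]
/o/ before nasal /ɲ/ → [õ]
/e/ before nasal /m/ → [ẽ]
3 segments change.

3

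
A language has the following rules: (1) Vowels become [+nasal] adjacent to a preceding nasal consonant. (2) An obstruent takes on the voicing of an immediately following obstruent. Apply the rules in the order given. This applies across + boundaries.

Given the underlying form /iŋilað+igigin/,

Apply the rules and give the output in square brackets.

[iŋĩlað+igigin]

Rule 1: /i/ after nasal /ŋ/ → [ĩ]
After rule 1: iŋĩlað+igigin
Rule 2: no segment meets the rule's conditions; no change.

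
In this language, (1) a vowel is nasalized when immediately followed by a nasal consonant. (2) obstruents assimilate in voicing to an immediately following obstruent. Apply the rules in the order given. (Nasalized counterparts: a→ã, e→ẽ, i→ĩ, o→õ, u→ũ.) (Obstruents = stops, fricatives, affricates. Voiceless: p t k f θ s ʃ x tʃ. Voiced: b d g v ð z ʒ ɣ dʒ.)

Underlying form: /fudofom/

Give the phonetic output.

[fudofõm]

Rule 1: /o/ before nasal /m/ → [õ]
After rule 1: fudofõm
Rule 2: no segment meets the rule's conditions; no change.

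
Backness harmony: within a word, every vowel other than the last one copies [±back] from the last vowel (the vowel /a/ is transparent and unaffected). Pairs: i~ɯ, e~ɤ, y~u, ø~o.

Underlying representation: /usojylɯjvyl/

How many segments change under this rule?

3

/u/ harmonizes with /y/ ([-back]) → [y]
/o/ harmonizes with /y/ ([-back]) → [ø]
/ɯ/ harmonizes with /y/ ([-back]) → [i]
3 segments change.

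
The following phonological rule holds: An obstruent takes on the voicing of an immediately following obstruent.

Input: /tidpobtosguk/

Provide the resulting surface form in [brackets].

[titpoptozguk]

/d/ before /p/ (voiceless) → [t]
/b/ before /t/ (voiceless) → [p]
/s/ before /g/ (voiced) → [z]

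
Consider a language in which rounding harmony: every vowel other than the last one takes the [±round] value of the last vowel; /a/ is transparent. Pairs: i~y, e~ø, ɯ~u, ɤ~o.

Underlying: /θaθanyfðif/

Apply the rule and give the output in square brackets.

/y/ harmonizes with /i/ ([-round]) → [i]

[θaθanifðif]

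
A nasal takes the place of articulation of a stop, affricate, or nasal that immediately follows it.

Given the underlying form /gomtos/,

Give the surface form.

/m/ before /t/ (alveolar) → [n]

[gontos]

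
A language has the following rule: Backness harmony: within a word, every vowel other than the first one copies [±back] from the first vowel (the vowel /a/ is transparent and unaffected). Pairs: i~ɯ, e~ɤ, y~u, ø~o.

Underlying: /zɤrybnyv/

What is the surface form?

[zɤrubnuv]

/y/ harmonizes with /ɤ/ ([+back]) → [u]
/y/ harmonizes with /ɤ/ ([+back]) → [u]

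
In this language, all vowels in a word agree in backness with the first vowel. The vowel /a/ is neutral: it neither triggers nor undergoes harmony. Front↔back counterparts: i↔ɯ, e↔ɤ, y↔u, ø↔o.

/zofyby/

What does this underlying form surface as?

/y/ harmonizes with /o/ ([+back]) → [u]
/y/ harmonizes with /o/ ([+back]) → [u]

[zofubu]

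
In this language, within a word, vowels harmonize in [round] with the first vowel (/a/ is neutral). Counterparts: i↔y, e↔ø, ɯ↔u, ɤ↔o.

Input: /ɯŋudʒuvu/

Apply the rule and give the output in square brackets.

[ɯŋɯdʒɯvɯ]

/u/ harmonizes with /ɯ/ ([-round]) → [ɯ]
/u/ harmonizes with /ɯ/ ([-round]) → [ɯ]
/u/ harmonizes with /ɯ/ ([-round]) → [ɯ]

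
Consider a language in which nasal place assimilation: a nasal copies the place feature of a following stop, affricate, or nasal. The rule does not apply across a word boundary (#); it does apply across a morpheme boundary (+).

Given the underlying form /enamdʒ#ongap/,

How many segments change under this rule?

2

/m/ before /dʒ/ (palatal) → [ɲ]
/n/ before /g/ (velar) → [ŋ]
2 segments change.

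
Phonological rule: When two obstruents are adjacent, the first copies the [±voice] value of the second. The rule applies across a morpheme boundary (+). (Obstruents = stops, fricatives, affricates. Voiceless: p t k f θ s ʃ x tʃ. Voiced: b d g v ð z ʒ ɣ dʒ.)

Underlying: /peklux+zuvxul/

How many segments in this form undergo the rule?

/x/ before /z/ (voiced) → [ɣ]
/v/ before /x/ (voiceless) → [f]
2 segments change.

2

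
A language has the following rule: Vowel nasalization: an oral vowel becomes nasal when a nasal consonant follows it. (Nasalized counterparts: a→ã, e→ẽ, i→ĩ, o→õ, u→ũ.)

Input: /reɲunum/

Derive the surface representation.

/e/ before nasal /ɲ/ → [ẽ]
/u/ before nasal /n/ → [ũ]
/u/ before nasal /m/ → [ũ]

[rẽɲũnũm]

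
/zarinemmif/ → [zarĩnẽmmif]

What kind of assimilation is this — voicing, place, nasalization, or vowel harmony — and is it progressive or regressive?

/i/→[ĩ] /e/→[ẽ].
Each target copies a feature from the following segment, so the direction is regressive.

nasalization, regressive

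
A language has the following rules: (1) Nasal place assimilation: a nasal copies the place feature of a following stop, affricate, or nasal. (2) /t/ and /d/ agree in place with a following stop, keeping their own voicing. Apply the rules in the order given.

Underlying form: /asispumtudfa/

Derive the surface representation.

[asispuntudfa]

Rule 1: /m/ before /t/ (alveolar) → [n]
After rule 1: asispuntudfa
Rule 2: no segment meets the rule's conditions; no change.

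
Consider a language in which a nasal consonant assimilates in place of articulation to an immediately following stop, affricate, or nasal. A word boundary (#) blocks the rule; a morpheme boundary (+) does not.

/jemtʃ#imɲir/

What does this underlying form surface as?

/m/ before /tʃ/ (palatal) → [ɲ]
/m/ before /ɲ/ (palatal) → [ɲ]

[jeɲtʃ#iɲɲir]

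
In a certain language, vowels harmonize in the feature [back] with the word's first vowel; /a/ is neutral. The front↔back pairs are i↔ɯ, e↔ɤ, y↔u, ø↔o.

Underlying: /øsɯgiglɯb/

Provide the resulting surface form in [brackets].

/ɯ/ harmonizes with /ø/ ([-back]) → [i]
/ɯ/ harmonizes with /ø/ ([-back]) → [i]

[øsigiglib]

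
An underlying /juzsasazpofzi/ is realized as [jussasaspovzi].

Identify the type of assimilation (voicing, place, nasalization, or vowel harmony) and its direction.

voicing assimilation, regressive

/z/→[s] /z/→[s] /f/→[v].
Each target copies a feature from the following segment, so the direction is regressive.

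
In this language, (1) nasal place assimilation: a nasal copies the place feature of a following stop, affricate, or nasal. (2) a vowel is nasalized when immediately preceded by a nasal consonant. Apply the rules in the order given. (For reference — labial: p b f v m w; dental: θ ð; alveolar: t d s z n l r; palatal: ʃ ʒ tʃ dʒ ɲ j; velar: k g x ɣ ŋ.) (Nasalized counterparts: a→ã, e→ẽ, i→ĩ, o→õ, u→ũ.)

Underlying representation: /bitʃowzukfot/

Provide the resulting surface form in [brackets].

[bitʃowzukfot]

Rule 1: no segment meets the rule's conditions; no change.
After rule 1: bitʃowzukfot
Rule 2: no segment meets the rule's conditions; no change.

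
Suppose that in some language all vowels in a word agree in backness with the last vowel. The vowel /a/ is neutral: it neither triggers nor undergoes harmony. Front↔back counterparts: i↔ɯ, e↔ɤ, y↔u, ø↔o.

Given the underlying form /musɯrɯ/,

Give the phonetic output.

[musɯrɯ]

no segment meets the rule's conditions; no change.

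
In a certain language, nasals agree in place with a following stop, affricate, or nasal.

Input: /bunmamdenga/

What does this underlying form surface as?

/n/ before /m/ (labial) → [m]
/m/ before /d/ (alveolar) → [n]
/n/ before /g/ (velar) → [ŋ]

[bummandeŋga]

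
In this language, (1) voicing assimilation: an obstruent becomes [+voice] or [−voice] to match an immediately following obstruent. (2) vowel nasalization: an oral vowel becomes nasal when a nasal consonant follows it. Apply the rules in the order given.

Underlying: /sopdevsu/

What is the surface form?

Rule 1: /p/ before /d/ (voiced) → [b]
Rule 1: /v/ before /s/ (voiceless) → [f]
After rule 1: sobdefsu
Rule 2: no segment meets the rule's conditions; no change.

[sobdefsu]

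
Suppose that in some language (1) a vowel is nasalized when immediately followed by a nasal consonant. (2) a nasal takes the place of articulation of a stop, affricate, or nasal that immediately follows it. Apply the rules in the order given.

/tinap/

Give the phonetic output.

Rule 1: /i/ before nasal /n/ → [ĩ]
After rule 1: tĩnap
Rule 2: no segment meets the rule's conditions; no change.

[tĩnap]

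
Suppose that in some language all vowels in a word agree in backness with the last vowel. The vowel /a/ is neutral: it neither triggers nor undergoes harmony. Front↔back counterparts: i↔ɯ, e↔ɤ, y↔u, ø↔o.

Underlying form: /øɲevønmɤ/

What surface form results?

/ø/ harmonizes with /ɤ/ ([+back]) → [o]
/e/ harmonizes with /ɤ/ ([+back]) → [ɤ]
/ø/ harmonizes with /ɤ/ ([+back]) → [o]

[oɲɤvonmɤ]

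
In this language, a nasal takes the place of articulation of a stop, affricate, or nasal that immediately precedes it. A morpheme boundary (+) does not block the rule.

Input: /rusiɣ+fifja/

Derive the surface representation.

[rusiɣ+fifja]

no segment meets the rule's conditions; no change.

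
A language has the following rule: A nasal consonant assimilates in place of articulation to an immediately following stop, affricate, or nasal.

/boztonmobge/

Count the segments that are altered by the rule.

1

/n/ before /m/ (labial) → [m]
1 segment changes.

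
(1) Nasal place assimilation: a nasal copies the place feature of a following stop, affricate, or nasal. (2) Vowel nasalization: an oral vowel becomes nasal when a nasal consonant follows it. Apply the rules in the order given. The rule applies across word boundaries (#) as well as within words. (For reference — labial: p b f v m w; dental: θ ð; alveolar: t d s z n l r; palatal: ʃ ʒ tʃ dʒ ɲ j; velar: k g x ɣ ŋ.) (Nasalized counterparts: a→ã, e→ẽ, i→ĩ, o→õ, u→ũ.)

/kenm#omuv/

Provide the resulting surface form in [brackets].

[kẽmm#õmuv]

Rule 1: /n/ before /m/ (labial) → [m]
After rule 1: kemm#omuv
Rule 2: /e/ before nasal /m/ → [ẽ]
Rule 2: /o/ before nasal /m/ → [õ]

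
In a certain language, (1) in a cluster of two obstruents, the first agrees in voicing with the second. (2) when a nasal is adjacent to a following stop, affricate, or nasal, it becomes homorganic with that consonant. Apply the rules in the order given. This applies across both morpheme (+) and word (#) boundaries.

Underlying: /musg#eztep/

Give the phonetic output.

Rule 1: /s/ before /g/ (voiced) → [z]
Rule 1: /z/ before /t/ (voiceless) → [s]
After rule 1: muzg#estep
Rule 2: no segment meets the rule's conditions; no change.

[muzg#estep]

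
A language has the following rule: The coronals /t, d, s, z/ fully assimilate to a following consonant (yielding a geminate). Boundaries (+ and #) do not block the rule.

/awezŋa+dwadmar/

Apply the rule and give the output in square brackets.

/z/ before /ŋ/ → [ŋ] (total assimilation)
/d/ before /w/ → [w] (total assimilation)
/d/ before /m/ → [m] (total assimilation)

[aweŋŋa+wwammar]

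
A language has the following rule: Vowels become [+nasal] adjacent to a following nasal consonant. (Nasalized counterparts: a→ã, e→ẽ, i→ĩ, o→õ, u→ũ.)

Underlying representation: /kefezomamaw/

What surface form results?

[kefezõmãmaw]

/o/ before nasal /m/ → [õ]
/a/ before nasal /m/ → [ã]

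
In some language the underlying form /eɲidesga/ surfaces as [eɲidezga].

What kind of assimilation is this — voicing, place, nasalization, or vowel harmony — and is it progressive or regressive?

/s/→[z].
Each target copies a feature from the following segment, so the direction is regressive.

voicing assimilation, regressive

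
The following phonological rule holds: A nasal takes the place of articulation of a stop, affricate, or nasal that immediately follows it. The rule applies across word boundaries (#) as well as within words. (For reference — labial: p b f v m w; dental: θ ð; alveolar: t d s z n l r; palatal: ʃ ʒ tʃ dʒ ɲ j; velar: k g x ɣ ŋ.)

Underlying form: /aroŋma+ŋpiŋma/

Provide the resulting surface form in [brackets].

/ŋ/ before /m/ (labial) → [m]
/ŋ/ before /p/ (labial) → [m]
/ŋ/ before /m/ (labial) → [m]

[aromma+mpimma]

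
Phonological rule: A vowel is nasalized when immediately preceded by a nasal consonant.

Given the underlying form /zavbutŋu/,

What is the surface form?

[zavbutŋũ]

/u/ after nasal /ŋ/ → [ũ]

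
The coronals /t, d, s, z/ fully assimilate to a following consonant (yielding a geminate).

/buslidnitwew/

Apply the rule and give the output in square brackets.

/s/ before /l/ → [l] (total assimilation)
/d/ before /n/ → [n] (total assimilation)
/t/ before /w/ → [w] (total assimilation)

[bullinniwwew]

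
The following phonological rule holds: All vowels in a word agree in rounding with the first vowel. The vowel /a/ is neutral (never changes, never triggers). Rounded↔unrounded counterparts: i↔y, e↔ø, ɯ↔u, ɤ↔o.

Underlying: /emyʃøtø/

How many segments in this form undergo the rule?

/y/ harmonizes with /e/ ([-round]) → [i]
/ø/ harmonizes with /e/ ([-round]) → [e]
/ø/ harmonizes with /e/ ([-round]) → [e]
3 segments change.

3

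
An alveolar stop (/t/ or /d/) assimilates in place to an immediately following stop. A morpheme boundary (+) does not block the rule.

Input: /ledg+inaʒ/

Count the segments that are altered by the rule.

/d/ before /g/ (velar) → [g]
1 segment changes.

1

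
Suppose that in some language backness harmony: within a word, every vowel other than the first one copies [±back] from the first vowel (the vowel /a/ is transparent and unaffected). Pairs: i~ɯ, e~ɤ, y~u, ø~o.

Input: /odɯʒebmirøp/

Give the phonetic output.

[odɯʒɤbmɯrop]

/e/ harmonizes with /o/ ([+back]) → [ɤ]
/i/ harmonizes with /o/ ([+back]) → [ɯ]
/ø/ harmonizes with /o/ ([+back]) → [o]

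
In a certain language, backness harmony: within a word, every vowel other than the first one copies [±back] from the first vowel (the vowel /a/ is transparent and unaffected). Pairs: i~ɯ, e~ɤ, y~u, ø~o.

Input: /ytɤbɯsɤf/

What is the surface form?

[ytebisef]

/ɤ/ harmonizes with /y/ ([-back]) → [e]
/ɯ/ harmonizes with /y/ ([-back]) → [i]
/ɤ/ harmonizes with /y/ ([-back]) → [e]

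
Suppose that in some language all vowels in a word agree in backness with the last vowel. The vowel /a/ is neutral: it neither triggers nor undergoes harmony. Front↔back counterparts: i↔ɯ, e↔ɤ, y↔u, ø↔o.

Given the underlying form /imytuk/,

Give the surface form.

/i/ harmonizes with /u/ ([+back]) → [ɯ]
/y/ harmonizes with /u/ ([+back]) → [u]

[ɯmutuk]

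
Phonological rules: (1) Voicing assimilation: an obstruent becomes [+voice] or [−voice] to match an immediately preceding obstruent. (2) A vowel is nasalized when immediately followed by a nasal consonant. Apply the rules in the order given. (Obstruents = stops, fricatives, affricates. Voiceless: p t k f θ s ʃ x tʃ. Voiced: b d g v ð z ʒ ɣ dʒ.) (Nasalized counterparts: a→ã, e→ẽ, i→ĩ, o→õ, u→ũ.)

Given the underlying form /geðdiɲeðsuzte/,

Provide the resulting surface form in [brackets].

[geðdĩɲeðzuzde]

Rule 1: /s/ after /ð/ (voiced) → [z]
Rule 1: /t/ after /z/ (voiced) → [d]
After rule 1: geðdiɲeðzuzde
Rule 2: /i/ before nasal /ɲ/ → [ĩ]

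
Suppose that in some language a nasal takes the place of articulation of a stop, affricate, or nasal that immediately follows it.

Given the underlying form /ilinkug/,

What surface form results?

[iliŋkug]

/n/ before /k/ (velar) → [ŋ]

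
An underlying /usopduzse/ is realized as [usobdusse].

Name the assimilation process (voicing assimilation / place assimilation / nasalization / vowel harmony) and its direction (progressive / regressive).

/p/→[b] /z/→[s].
Each target copies a feature from the following segment, so the direction is regressive.

voicing assimilation, regressive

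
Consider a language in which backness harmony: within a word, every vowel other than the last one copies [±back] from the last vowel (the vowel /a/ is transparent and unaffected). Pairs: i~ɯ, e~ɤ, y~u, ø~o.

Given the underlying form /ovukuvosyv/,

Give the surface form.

[øvykyvøsyv]

/o/ harmonizes with /y/ ([-back]) → [ø]
/u/ harmonizes with /y/ ([-back]) → [y]
/u/ harmonizes with /y/ ([-back]) → [y]
/o/ harmonizes with /y/ ([-back]) → [ø]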